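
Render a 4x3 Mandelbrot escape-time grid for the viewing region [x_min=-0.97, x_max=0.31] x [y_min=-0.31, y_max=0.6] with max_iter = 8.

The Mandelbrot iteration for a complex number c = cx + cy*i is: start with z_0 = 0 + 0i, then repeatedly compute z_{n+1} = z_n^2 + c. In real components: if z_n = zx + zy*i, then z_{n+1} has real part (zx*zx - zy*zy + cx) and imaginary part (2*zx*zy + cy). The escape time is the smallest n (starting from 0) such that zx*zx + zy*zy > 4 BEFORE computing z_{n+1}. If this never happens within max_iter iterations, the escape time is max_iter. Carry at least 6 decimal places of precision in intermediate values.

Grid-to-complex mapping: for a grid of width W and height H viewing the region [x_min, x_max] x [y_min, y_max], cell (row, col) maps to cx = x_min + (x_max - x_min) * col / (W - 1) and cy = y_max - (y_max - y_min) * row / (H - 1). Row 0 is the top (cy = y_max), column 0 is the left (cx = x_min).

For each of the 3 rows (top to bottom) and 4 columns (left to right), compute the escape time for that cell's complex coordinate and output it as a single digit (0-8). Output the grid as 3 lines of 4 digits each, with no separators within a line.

(row=0, col=0): c = -0.9700 + 0.6000i → escape time 5
(row=0, col=1): c = -0.5433 + 0.6000i → escape time 8
(row=0, col=2): c = -0.1167 + 0.6000i → escape time 8
(row=0, col=3): c = 0.3100 + 0.6000i → escape time 8
(row=1, col=0): c = -0.9700 + 0.1450i → escape time 8
(row=1, col=1): c = -0.5433 + 0.1450i → escape time 8
(row=1, col=2): c = -0.1167 + 0.1450i → escape time 8
(row=1, col=3): c = 0.3100 + 0.1450i → escape time 8
(row=2, col=0): c = -0.9700 + -0.3100i → escape time 8
(row=2, col=1): c = -0.5433 + -0.3100i → escape time 8
(row=2, col=2): c = -0.1167 + -0.3100i → escape time 8
(row=2, col=3): c = 0.3100 + -0.3100i → escape time 8

Answer: 5888
8888
8888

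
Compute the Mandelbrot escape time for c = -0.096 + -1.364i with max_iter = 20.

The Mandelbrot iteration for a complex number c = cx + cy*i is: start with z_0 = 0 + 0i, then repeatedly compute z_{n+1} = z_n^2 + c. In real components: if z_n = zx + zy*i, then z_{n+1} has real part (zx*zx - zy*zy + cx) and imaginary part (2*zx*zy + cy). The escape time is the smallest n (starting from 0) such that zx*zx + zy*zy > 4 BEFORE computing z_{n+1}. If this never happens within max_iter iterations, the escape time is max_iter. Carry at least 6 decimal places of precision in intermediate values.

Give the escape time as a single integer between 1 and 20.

Answer: 2

Derivation:
z_0 = 0 + 0i, c = -0.0960 + -1.3640i
Iter 1: z = -0.0960 + -1.3640i, |z|^2 = 1.8697
Iter 2: z = -1.9473 + -1.1021i, |z|^2 = 5.0066
Escaped at iteration 2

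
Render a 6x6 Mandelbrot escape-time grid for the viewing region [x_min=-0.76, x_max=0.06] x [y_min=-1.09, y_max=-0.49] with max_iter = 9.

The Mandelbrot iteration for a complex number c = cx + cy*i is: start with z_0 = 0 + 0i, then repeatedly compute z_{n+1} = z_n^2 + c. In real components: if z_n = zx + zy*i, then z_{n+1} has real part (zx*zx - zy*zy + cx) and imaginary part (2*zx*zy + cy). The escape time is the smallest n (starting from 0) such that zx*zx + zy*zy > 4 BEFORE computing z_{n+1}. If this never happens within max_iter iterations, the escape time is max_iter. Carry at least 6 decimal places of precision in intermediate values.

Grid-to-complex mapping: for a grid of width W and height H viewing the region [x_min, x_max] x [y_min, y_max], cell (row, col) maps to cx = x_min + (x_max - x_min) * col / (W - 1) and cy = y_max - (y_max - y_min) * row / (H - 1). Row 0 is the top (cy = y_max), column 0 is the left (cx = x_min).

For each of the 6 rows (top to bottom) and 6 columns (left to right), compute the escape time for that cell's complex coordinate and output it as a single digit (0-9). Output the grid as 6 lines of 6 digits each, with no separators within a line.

(row=0, col=0): c = -0.7600 + -0.4900i → escape time 6
(row=0, col=1): c = -0.5960 + -0.4900i → escape time 9
(row=0, col=2): c = -0.4320 + -0.4900i → escape time 9
(row=0, col=3): c = -0.2680 + -0.4900i → escape time 9
(row=0, col=4): c = -0.1040 + -0.4900i → escape time 9
(row=0, col=5): c = 0.0600 + -0.4900i → escape time 9
(row=1, col=0): c = -0.7600 + -0.6100i → escape time 5
(row=1, col=1): c = -0.5960 + -0.6100i → escape time 9
(row=1, col=2): c = -0.4320 + -0.6100i → escape time 9
(row=1, col=3): c = -0.2680 + -0.6100i → escape time 9
(row=1, col=4): c = -0.1040 + -0.6100i → escape time 9
(row=1, col=5): c = 0.0600 + -0.6100i → escape time 9
(row=2, col=0): c = -0.7600 + -0.7300i → escape time 4
(row=2, col=1): c = -0.5960 + -0.7300i → escape time 6
(row=2, col=2): c = -0.4320 + -0.7300i → escape time 7
(row=2, col=3): c = -0.2680 + -0.7300i → escape time 9
(row=2, col=4): c = -0.1040 + -0.7300i → escape time 9
(row=2, col=5): c = 0.0600 + -0.7300i → escape time 8
(row=3, col=0): c = -0.7600 + -0.8500i → escape time 4
(row=3, col=1): c = -0.5960 + -0.8500i → escape time 4
(row=3, col=2): c = -0.4320 + -0.8500i → escape time 5
(row=3, col=3): c = -0.2680 + -0.8500i → escape time 9
(row=3, col=4): c = -0.1040 + -0.8500i → escape time 9
(row=3, col=5): c = 0.0600 + -0.8500i → escape time 6
(row=4, col=0): c = -0.7600 + -0.9700i → escape time 3
(row=4, col=1): c = -0.5960 + -0.9700i → escape time 4
(row=4, col=2): c = -0.4320 + -0.9700i → escape time 4
(row=4, col=3): c = -0.2680 + -0.9700i → escape time 6
(row=4, col=4): c = -0.1040 + -0.9700i → escape time 9
(row=4, col=5): c = 0.0600 + -0.9700i → escape time 5
(row=5, col=0): c = -0.7600 + -1.0900i → escape time 3
(row=5, col=1): c = -0.5960 + -1.0900i → escape time 3
(row=5, col=2): c = -0.4320 + -1.0900i → escape time 4
(row=5, col=3): c = -0.2680 + -1.0900i → escape time 5
(row=5, col=4): c = -0.1040 + -1.0900i → escape time 5
(row=5, col=5): c = 0.0600 + -1.0900i → escape time 4

Answer: 699999
599999
467998
445996
344695
334554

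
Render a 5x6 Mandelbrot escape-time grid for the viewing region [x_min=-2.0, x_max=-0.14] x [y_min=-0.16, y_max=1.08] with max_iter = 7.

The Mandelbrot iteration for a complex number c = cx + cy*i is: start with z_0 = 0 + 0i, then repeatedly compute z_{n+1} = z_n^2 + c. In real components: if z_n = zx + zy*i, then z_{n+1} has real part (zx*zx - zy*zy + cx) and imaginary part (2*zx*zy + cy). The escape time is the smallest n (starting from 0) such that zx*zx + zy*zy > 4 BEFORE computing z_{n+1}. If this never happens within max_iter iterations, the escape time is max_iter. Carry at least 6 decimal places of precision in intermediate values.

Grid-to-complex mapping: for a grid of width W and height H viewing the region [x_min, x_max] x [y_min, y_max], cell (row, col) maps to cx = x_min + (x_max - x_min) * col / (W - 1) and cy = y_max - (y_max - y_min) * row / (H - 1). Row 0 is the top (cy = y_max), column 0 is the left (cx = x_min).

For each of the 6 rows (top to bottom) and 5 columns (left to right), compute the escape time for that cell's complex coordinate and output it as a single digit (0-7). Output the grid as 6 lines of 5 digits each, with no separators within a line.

Answer: 12337
13347
13477
14777
17777
15777

Derivation:
(row=0, col=0): c = -2.0000 + 1.0800i → escape time 1
(row=0, col=1): c = -1.5350 + 1.0800i → escape time 2
(row=0, col=2): c = -1.0700 + 1.0800i → escape time 3
(row=0, col=3): c = -0.6050 + 1.0800i → escape time 3
(row=0, col=4): c = -0.1400 + 1.0800i → escape time 7
(row=1, col=0): c = -2.0000 + 0.8320i → escape time 1
(row=1, col=1): c = -1.5350 + 0.8320i → escape time 3
(row=1, col=2): c = -1.0700 + 0.8320i → escape time 3
(row=1, col=3): c = -0.6050 + 0.8320i → escape time 4
(row=1, col=4): c = -0.1400 + 0.8320i → escape time 7
(row=2, col=0): c = -2.0000 + 0.5840i → escape time 1
(row=2, col=1): c = -1.5350 + 0.5840i → escape time 3
(row=2, col=2): c = -1.0700 + 0.5840i → escape time 4
(row=2, col=3): c = -0.6050 + 0.5840i → escape time 7
(row=2, col=4): c = -0.1400 + 0.5840i → escape time 7
(row=3, col=0): c = -2.0000 + 0.3360i → escape time 1
(row=3, col=1): c = -1.5350 + 0.3360i → escape time 4
(row=3, col=2): c = -1.0700 + 0.3360i → escape time 7
(row=3, col=3): c = -0.6050 + 0.3360i → escape time 7
(row=3, col=4): c = -0.1400 + 0.3360i → escape time 7
(row=4, col=0): c = -2.0000 + 0.0880i → escape time 1
(row=4, col=1): c = -1.5350 + 0.0880i → escape time 7
(row=4, col=2): c = -1.0700 + 0.0880i → escape time 7
(row=4, col=3): c = -0.6050 + 0.0880i → escape time 7
(row=4, col=4): c = -0.1400 + 0.0880i → escape time 7
(row=5, col=0): c = -2.0000 + -0.1600i → escape time 1
(row=5, col=1): c = -1.5350 + -0.1600i → escape time 5
(row=5, col=2): c = -1.0700 + -0.1600i → escape time 7
(row=5, col=3): c = -0.6050 + -0.1600i → escape time 7
(row=5, col=4): c = -0.1400 + -0.1600i → escape time 7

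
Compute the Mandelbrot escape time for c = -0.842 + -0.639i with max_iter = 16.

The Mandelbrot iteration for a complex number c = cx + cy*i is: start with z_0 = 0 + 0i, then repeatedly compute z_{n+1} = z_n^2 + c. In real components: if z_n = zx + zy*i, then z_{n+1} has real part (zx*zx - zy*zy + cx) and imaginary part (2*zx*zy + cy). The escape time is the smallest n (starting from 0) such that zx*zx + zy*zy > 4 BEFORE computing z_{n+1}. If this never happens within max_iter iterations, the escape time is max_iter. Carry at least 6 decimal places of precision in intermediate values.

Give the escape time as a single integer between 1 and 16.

Answer: 5

Derivation:
z_0 = 0 + 0i, c = -0.8420 + -0.6390i
Iter 1: z = -0.8420 + -0.6390i, |z|^2 = 1.1173
Iter 2: z = -0.5414 + 0.4371i, |z|^2 = 0.4841
Iter 3: z = -0.7400 + -1.1122i, |z|^2 = 1.7846
Iter 4: z = -1.5315 + 1.0070i, |z|^2 = 3.3596
Iter 5: z = 0.4894 + -3.7235i, |z|^2 = 14.1041
Escaped at iteration 5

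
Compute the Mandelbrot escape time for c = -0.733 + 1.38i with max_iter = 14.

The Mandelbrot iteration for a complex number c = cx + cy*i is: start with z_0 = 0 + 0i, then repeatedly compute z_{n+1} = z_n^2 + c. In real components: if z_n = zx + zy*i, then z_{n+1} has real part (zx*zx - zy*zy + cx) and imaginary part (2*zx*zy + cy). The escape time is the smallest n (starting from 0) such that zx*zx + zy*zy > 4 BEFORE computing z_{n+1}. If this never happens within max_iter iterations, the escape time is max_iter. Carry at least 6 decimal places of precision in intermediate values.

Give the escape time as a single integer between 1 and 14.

z_0 = 0 + 0i, c = -0.7330 + 1.3800i
Iter 1: z = -0.7330 + 1.3800i, |z|^2 = 2.4417
Iter 2: z = -2.1001 + -0.6431i, |z|^2 = 4.8240
Escaped at iteration 2

Answer: 2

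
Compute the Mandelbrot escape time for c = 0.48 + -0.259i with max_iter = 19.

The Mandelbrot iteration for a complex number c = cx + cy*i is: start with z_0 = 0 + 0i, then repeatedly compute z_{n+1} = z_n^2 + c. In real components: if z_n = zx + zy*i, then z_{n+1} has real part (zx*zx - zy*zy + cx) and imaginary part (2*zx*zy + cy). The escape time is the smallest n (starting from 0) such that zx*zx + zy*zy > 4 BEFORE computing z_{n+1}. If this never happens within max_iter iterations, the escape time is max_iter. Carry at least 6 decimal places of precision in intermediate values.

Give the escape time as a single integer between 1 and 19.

Answer: 6

Derivation:
z_0 = 0 + 0i, c = 0.4800 + -0.2590i
Iter 1: z = 0.4800 + -0.2590i, |z|^2 = 0.2975
Iter 2: z = 0.6433 + -0.5076i, |z|^2 = 0.6716
Iter 3: z = 0.6362 + -0.9121i, |z|^2 = 1.2367
Iter 4: z = 0.0527 + -1.4195i, |z|^2 = 2.0179
Iter 5: z = -1.5323 + -0.4086i, |z|^2 = 2.5150
Iter 6: z = 2.6611 + 0.9932i, |z|^2 = 8.0679
Escaped at iteration 6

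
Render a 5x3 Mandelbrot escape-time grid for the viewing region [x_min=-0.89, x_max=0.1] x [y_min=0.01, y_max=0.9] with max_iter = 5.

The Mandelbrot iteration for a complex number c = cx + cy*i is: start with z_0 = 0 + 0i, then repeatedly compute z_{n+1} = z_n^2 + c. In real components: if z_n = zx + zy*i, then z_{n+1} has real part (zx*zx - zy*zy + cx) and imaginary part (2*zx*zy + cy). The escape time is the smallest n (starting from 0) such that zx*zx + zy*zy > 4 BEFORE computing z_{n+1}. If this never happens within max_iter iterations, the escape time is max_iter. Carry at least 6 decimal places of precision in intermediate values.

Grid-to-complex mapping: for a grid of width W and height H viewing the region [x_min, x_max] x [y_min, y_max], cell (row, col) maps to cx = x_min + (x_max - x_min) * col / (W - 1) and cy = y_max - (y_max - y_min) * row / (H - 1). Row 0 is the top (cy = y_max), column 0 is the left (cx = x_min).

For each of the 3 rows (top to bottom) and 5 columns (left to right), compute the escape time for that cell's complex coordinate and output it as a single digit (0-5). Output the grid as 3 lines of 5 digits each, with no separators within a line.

Answer: 34555
55555
55555

Derivation:
(row=0, col=0): c = -0.8900 + 0.9000i → escape time 3
(row=0, col=1): c = -0.6425 + 0.9000i → escape time 4
(row=0, col=2): c = -0.3950 + 0.9000i → escape time 5
(row=0, col=3): c = -0.1475 + 0.9000i → escape time 5
(row=0, col=4): c = 0.1000 + 0.9000i → escape time 5
(row=1, col=0): c = -0.8900 + 0.4550i → escape time 5
(row=1, col=1): c = -0.6425 + 0.4550i → escape time 5
(row=1, col=2): c = -0.3950 + 0.4550i → escape time 5
(row=1, col=3): c = -0.1475 + 0.4550i → escape time 5
(row=1, col=4): c = 0.1000 + 0.4550i → escape time 5
(row=2, col=0): c = -0.8900 + 0.0100i → escape time 5
(row=2, col=1): c = -0.6425 + 0.0100i → escape time 5
(row=2, col=2): c = -0.3950 + 0.0100i → escape time 5
(row=2, col=3): c = -0.1475 + 0.0100i → escape time 5
(row=2, col=4): c = 0.1000 + 0.0100i → escape time 5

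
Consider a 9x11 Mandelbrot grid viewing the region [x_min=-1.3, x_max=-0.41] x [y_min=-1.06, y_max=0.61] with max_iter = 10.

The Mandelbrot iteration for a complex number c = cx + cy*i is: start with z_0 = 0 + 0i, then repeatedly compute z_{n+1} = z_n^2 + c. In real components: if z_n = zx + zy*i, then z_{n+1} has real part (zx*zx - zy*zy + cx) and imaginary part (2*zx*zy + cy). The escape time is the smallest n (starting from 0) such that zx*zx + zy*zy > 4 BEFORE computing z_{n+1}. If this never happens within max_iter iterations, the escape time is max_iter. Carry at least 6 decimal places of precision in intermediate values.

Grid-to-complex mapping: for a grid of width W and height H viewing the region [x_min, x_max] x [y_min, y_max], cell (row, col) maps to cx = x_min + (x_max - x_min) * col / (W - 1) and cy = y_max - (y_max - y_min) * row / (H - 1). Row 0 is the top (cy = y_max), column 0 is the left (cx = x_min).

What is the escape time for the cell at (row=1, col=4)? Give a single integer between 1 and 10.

Answer: 6

Derivation:
z_0 = 0 + 0i, c = -0.8550 + 0.4430i
Iter 1: z = -0.8550 + 0.4430i, |z|^2 = 0.9273
Iter 2: z = -0.3202 + -0.3145i, |z|^2 = 0.2015
Iter 3: z = -0.8514 + 0.6444i, |z|^2 = 1.1402
Iter 4: z = -0.5454 + -0.6543i, |z|^2 = 0.7257
Iter 5: z = -0.9856 + 1.1568i, |z|^2 = 2.3097
Iter 6: z = -1.2217 + -1.8374i, |z|^2 = 4.8686
Escaped at iteration 6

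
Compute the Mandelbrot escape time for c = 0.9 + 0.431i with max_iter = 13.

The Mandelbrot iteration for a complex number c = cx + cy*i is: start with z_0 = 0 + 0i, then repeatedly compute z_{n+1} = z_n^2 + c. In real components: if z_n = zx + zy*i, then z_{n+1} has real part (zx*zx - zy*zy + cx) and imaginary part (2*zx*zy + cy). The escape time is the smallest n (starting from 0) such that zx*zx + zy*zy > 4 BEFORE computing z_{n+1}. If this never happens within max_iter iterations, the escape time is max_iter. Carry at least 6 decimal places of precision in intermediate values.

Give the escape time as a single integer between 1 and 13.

Answer: 3

Derivation:
z_0 = 0 + 0i, c = 0.9000 + 0.4310i
Iter 1: z = 0.9000 + 0.4310i, |z|^2 = 0.9958
Iter 2: z = 1.5242 + 1.2068i, |z|^2 = 3.7797
Iter 3: z = 1.7669 + 4.1099i, |z|^2 = 20.0134
Escaped at iteration 3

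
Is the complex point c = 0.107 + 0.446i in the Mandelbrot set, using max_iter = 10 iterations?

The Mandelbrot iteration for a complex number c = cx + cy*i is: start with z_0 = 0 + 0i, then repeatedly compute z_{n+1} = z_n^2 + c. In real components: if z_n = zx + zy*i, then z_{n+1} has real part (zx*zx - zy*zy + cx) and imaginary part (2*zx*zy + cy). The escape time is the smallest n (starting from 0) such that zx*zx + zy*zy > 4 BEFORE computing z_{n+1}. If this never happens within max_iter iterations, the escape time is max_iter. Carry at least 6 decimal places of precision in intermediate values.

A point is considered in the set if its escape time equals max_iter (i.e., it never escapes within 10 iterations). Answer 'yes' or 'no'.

z_0 = 0 + 0i, c = 0.1070 + 0.4460i
Iter 1: z = 0.1070 + 0.4460i, |z|^2 = 0.2104
Iter 2: z = -0.0805 + 0.5414i, |z|^2 = 0.2996
Iter 3: z = -0.1797 + 0.3589i, |z|^2 = 0.1611
Iter 4: z = 0.0105 + 0.3170i, |z|^2 = 0.1006
Iter 5: z = 0.0066 + 0.4527i, |z|^2 = 0.2049
Iter 6: z = -0.0979 + 0.4520i, |z|^2 = 0.2139
Iter 7: z = -0.0877 + 0.3575i, |z|^2 = 0.1355
Iter 8: z = -0.0131 + 0.3833i, |z|^2 = 0.1471
Iter 9: z = -0.0397 + 0.4359i, |z|^2 = 0.1916
Did not escape in 10 iterations → in set

Answer: yes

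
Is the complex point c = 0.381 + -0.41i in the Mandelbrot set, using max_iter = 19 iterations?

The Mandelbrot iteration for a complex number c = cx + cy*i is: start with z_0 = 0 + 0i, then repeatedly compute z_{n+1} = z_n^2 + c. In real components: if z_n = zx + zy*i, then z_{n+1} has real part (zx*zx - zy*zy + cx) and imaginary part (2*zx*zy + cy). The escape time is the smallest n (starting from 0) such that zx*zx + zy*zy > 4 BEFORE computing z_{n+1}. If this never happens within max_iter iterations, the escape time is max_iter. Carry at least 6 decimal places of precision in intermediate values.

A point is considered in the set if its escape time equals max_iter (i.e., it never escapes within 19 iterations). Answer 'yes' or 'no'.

z_0 = 0 + 0i, c = 0.3810 + -0.4100i
Iter 1: z = 0.3810 + -0.4100i, |z|^2 = 0.3133
Iter 2: z = 0.3581 + -0.7224i, |z|^2 = 0.6501
Iter 3: z = -0.0127 + -0.9273i, |z|^2 = 0.8601
Iter 4: z = -0.4788 + -0.3865i, |z|^2 = 0.3786
Iter 5: z = 0.4609 + -0.0399i, |z|^2 = 0.2140
Iter 6: z = 0.5918 + -0.4468i, |z|^2 = 0.5499
Iter 7: z = 0.5316 + -0.9388i, |z|^2 = 1.1641
Iter 8: z = -0.2178 + -1.4082i, |z|^2 = 2.0306
Iter 9: z = -1.5547 + 0.2034i, |z|^2 = 2.4585
Iter 10: z = 2.7567 + -1.0424i, |z|^2 = 8.6862
Escaped at iteration 10

Answer: no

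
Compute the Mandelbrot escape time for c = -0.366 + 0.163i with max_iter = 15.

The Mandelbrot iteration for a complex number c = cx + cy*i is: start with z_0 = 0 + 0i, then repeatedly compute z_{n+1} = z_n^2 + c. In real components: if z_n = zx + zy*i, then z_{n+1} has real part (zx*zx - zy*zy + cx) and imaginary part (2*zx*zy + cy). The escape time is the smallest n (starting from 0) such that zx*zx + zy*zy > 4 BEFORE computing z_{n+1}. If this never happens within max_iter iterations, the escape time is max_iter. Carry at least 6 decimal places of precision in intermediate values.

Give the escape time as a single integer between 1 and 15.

Answer: 15

Derivation:
z_0 = 0 + 0i, c = -0.3660 + 0.1630i
Iter 1: z = -0.3660 + 0.1630i, |z|^2 = 0.1605
Iter 2: z = -0.2586 + 0.0437i, |z|^2 = 0.0688
Iter 3: z = -0.3010 + 0.1404i, |z|^2 = 0.1103
Iter 4: z = -0.2951 + 0.0785i, |z|^2 = 0.0932
Iter 5: z = -0.2851 + 0.1167i, |z|^2 = 0.0949
Iter 6: z = -0.2983 + 0.0965i, |z|^2 = 0.0983
Iter 7: z = -0.2863 + 0.1054i, |z|^2 = 0.0931
Iter 8: z = -0.2952 + 0.1026i, |z|^2 = 0.0976
Iter 9: z = -0.2894 + 0.1024i, |z|^2 = 0.0943
Iter 10: z = -0.2927 + 0.1037i, |z|^2 = 0.0964
Iter 11: z = -0.2911 + 0.1023i, |z|^2 = 0.0952
Iter 12: z = -0.2917 + 0.1035i, |z|^2 = 0.0958
Iter 13: z = -0.2916 + 0.1026i, |z|^2 = 0.0956
Iter 14: z = -0.2915 + 0.1031i, |z|^2 = 0.0956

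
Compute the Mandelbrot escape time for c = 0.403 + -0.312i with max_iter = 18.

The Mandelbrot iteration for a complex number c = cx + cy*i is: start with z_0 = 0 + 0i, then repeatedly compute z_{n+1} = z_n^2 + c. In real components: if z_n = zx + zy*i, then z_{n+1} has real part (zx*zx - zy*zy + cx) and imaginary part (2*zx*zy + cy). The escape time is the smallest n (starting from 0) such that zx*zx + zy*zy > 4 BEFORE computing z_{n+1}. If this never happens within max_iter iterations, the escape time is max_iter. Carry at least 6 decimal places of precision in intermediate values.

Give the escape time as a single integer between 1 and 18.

z_0 = 0 + 0i, c = 0.4030 + -0.3120i
Iter 1: z = 0.4030 + -0.3120i, |z|^2 = 0.2598
Iter 2: z = 0.4681 + -0.5635i, |z|^2 = 0.5366
Iter 3: z = 0.3046 + -0.8395i, |z|^2 = 0.7975
Iter 4: z = -0.2090 + -0.8234i, |z|^2 = 0.7216
Iter 5: z = -0.2313 + 0.0321i, |z|^2 = 0.0545
Iter 6: z = 0.4555 + -0.3269i, |z|^2 = 0.3143
Iter 7: z = 0.5036 + -0.6097i, |z|^2 = 0.6254
Iter 8: z = 0.2848 + -0.9262i, |z|^2 = 0.9389
Iter 9: z = -0.3736 + -0.8396i, |z|^2 = 0.8446
Iter 10: z = -0.1624 + 0.3154i, |z|^2 = 0.1258
Iter 11: z = 0.3299 + -0.4144i, |z|^2 = 0.2806
Iter 12: z = 0.3401 + -0.5854i, |z|^2 = 0.4584
Iter 13: z = 0.1759 + -0.7102i, |z|^2 = 0.5353
Iter 14: z = -0.0704 + -0.5619i, |z|^2 = 0.3207
Iter 15: z = 0.0922 + -0.2329i, |z|^2 = 0.0628
Iter 16: z = 0.3573 + -0.3550i, |z|^2 = 0.2536
Iter 17: z = 0.4046 + -0.5656i, |z|^2 = 0.4837

Answer: 18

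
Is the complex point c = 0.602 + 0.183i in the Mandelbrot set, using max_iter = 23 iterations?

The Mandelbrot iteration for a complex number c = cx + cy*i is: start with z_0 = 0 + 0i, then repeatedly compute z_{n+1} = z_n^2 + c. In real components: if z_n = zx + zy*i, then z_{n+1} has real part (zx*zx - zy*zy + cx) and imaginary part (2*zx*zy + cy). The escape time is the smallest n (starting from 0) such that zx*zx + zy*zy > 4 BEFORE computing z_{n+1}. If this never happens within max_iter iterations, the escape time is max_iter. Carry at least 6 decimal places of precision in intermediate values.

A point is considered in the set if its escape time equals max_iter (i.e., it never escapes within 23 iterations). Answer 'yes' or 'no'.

z_0 = 0 + 0i, c = 0.6020 + 0.1830i
Iter 1: z = 0.6020 + 0.1830i, |z|^2 = 0.3959
Iter 2: z = 0.9309 + 0.4033i, |z|^2 = 1.0293
Iter 3: z = 1.3059 + 0.9339i, |z|^2 = 2.5777
Iter 4: z = 1.4352 + 2.6223i, |z|^2 = 8.9363
Escaped at iteration 4

Answer: no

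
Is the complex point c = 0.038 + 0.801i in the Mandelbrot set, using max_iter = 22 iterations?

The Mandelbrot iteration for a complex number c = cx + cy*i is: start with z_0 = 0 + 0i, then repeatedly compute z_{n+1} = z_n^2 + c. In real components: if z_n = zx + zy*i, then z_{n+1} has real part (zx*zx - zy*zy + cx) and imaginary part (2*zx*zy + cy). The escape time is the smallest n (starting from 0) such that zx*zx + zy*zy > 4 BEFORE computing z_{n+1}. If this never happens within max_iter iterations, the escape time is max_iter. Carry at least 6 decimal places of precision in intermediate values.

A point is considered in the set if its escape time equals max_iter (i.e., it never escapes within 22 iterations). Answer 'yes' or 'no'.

z_0 = 0 + 0i, c = 0.0380 + 0.8010i
Iter 1: z = 0.0380 + 0.8010i, |z|^2 = 0.6430
Iter 2: z = -0.6022 + 0.8619i, |z|^2 = 1.1054
Iter 3: z = -0.3422 + -0.2370i, |z|^2 = 0.1733
Iter 4: z = 0.0990 + 0.9632i, |z|^2 = 0.9375
Iter 5: z = -0.8800 + 0.9917i, |z|^2 = 1.7577
Iter 6: z = -0.1711 + -0.9442i, |z|^2 = 0.9208
Iter 7: z = -0.8243 + 1.1240i, |z|^2 = 1.9430
Iter 8: z = -0.5460 + -1.0521i, |z|^2 = 1.4051
Iter 9: z = -0.7709 + 1.9499i, |z|^2 = 4.3964
Escaped at iteration 9

Answer: no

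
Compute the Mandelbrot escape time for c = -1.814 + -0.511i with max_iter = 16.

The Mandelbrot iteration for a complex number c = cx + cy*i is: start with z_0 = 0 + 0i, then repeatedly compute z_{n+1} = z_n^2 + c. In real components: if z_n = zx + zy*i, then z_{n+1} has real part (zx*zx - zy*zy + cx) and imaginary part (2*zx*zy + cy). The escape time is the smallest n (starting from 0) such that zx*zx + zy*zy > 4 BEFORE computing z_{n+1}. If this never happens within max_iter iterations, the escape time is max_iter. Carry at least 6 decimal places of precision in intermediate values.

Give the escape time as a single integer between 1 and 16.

z_0 = 0 + 0i, c = -1.8140 + -0.5110i
Iter 1: z = -1.8140 + -0.5110i, |z|^2 = 3.5517
Iter 2: z = 1.2155 + 1.3429i, |z|^2 = 3.2808
Iter 3: z = -2.1400 + 2.7535i, |z|^2 = 12.1617
Escaped at iteration 3

Answer: 3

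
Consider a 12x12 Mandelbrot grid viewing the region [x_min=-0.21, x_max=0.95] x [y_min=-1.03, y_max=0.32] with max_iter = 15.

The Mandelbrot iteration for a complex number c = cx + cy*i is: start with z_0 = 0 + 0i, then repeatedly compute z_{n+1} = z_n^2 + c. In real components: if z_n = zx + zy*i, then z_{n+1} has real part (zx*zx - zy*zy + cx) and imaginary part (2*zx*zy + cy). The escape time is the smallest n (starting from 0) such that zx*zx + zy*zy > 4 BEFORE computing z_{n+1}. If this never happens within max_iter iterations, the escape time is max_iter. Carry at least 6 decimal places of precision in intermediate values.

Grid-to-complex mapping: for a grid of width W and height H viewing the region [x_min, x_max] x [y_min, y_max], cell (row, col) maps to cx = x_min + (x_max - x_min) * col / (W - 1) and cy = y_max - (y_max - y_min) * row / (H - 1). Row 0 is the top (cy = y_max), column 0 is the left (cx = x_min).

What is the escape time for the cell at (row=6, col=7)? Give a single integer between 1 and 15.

Answer: 5

Derivation:
z_0 = 0 + 0i, c = 0.5282 + -0.4164i
Iter 1: z = 0.5282 + -0.4164i, |z|^2 = 0.4523
Iter 2: z = 0.6338 + -0.8562i, |z|^2 = 1.1348
Iter 3: z = 0.1968 + -1.5017i, |z|^2 = 2.2938
Iter 4: z = -1.6881 + -1.0075i, |z|^2 = 3.8647
Iter 5: z = 2.3629 + 2.9851i, |z|^2 = 14.4939
Escaped at iteration 5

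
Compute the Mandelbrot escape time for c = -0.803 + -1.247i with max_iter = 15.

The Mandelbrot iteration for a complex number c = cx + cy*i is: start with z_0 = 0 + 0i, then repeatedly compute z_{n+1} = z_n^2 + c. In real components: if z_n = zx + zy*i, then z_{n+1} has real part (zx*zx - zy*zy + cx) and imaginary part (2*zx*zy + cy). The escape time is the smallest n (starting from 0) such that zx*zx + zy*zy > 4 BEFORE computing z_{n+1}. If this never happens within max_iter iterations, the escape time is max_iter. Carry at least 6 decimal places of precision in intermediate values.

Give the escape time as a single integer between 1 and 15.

Answer: 3

Derivation:
z_0 = 0 + 0i, c = -0.8030 + -1.2470i
Iter 1: z = -0.8030 + -1.2470i, |z|^2 = 2.1998
Iter 2: z = -1.7132 + 0.7557i, |z|^2 = 3.5061
Iter 3: z = 1.5610 + -3.8363i, |z|^2 = 17.1537
Escaped at iteration 3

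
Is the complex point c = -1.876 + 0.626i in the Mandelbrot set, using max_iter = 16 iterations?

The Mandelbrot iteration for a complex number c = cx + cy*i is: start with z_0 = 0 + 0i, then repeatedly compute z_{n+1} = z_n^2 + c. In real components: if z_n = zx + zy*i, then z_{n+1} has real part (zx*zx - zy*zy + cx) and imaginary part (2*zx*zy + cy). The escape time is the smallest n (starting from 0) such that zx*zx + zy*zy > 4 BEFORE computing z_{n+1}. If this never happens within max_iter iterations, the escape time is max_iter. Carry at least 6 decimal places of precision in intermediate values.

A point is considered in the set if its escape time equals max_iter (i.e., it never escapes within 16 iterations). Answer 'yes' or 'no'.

z_0 = 0 + 0i, c = -1.8760 + 0.6260i
Iter 1: z = -1.8760 + 0.6260i, |z|^2 = 3.9113
Iter 2: z = 1.2515 + -1.7228i, |z|^2 = 4.5341
Escaped at iteration 2

Answer: no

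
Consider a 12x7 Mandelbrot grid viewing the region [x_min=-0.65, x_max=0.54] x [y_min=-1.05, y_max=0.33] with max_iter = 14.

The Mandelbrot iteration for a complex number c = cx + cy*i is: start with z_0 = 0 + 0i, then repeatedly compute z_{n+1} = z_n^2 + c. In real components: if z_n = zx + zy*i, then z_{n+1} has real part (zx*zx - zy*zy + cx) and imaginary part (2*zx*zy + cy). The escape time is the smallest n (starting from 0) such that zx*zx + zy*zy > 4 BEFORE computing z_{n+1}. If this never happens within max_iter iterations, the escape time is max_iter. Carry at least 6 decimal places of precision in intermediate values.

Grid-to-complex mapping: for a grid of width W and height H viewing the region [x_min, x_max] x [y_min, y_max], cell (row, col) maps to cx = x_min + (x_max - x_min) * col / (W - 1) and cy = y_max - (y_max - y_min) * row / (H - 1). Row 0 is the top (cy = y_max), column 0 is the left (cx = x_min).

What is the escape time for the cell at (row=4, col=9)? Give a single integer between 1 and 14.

Answer: 14

Derivation:
z_0 = 0 + 0i, c = 0.3236 + -0.5900i
Iter 1: z = 0.3236 + -0.5900i, |z|^2 = 0.4528
Iter 2: z = 0.0803 + -0.9719i, |z|^2 = 0.9510
Iter 3: z = -0.6145 + -0.7460i, |z|^2 = 0.9342
Iter 4: z = 0.1447 + 0.3269i, |z|^2 = 0.1278
Iter 5: z = 0.2377 + -0.4954i, |z|^2 = 0.3020
Iter 6: z = 0.1347 + -0.8255i, |z|^2 = 0.6997
Iter 7: z = -0.3397 + -0.8124i, |z|^2 = 0.7754
Iter 8: z = -0.2209 + -0.0380i, |z|^2 = 0.0502
Iter 9: z = 0.3710 + -0.5732i, |z|^2 = 0.4662
Iter 10: z = 0.1327 + -1.0153i, |z|^2 = 1.0485
Iter 11: z = -0.6896 + -0.8595i, |z|^2 = 1.2143
Iter 12: z = 0.0606 + 0.5954i, |z|^2 = 0.3582
Iter 13: z = -0.0273 + -0.5179i, |z|^2 = 0.2689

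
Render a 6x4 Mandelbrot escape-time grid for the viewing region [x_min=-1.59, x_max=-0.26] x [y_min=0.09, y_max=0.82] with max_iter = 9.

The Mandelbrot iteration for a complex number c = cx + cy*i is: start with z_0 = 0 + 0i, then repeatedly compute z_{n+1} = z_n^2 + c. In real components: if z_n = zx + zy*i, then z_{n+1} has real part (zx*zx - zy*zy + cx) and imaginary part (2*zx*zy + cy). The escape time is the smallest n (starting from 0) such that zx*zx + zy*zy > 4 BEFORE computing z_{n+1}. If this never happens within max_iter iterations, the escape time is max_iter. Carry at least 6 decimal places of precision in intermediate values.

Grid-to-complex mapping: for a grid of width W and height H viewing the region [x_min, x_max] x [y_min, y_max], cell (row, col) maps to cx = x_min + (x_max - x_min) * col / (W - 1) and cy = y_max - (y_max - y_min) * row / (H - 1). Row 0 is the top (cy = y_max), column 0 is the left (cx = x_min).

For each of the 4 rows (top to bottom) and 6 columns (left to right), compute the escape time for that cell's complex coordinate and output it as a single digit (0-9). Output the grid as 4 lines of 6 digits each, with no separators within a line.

(row=0, col=0): c = -1.5900 + 0.8200i → escape time 3
(row=0, col=1): c = -1.3240 + 0.8200i → escape time 3
(row=0, col=2): c = -1.0580 + 0.8200i → escape time 3
(row=0, col=3): c = -0.7920 + 0.8200i → escape time 4
(row=0, col=4): c = -0.5260 + 0.8200i → escape time 5
(row=0, col=5): c = -0.2600 + 0.8200i → escape time 9
(row=1, col=0): c = -1.5900 + 0.5767i → escape time 3
(row=1, col=1): c = -1.3240 + 0.5767i → escape time 3
(row=1, col=2): c = -1.0580 + 0.5767i → escape time 4
(row=1, col=3): c = -0.7920 + 0.5767i → escape time 5
(row=1, col=4): c = -0.5260 + 0.5767i → escape time 9
(row=1, col=5): c = -0.2600 + 0.5767i → escape time 9
(row=2, col=0): c = -1.5900 + 0.3333i → escape time 4
(row=2, col=1): c = -1.3240 + 0.3333i → escape time 6
(row=2, col=2): c = -1.0580 + 0.3333i → escape time 9
(row=2, col=3): c = -0.7920 + 0.3333i → escape time 9
(row=2, col=4): c = -0.5260 + 0.3333i → escape time 9
(row=2, col=5): c = -0.2600 + 0.3333i → escape time 9
(row=3, col=0): c = -1.5900 + 0.0900i → escape time 6
(row=3, col=1): c = -1.3240 + 0.0900i → escape time 9
(row=3, col=2): c = -1.0580 + 0.0900i → escape time 9
(row=3, col=3): c = -0.7920 + 0.0900i → escape time 9
(row=3, col=4): c = -0.5260 + 0.0900i → escape time 9
(row=3, col=5): c = -0.2600 + 0.0900i → escape time 9

Answer: 333459
334599
469999
699999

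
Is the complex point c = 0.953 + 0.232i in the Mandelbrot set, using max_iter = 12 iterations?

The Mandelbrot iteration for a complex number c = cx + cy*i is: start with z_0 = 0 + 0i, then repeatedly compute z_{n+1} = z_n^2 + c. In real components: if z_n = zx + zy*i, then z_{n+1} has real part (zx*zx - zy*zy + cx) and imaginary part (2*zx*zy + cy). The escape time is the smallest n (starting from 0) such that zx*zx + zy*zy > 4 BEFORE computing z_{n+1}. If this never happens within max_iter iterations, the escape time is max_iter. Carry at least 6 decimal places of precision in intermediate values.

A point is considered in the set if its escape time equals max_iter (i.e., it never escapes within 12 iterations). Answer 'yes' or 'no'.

Answer: no

Derivation:
z_0 = 0 + 0i, c = 0.9530 + 0.2320i
Iter 1: z = 0.9530 + 0.2320i, |z|^2 = 0.9620
Iter 2: z = 1.8074 + 0.6742i, |z|^2 = 3.7212
Iter 3: z = 3.7651 + 2.6690i, |z|^2 = 21.2998
Escaped at iteration 3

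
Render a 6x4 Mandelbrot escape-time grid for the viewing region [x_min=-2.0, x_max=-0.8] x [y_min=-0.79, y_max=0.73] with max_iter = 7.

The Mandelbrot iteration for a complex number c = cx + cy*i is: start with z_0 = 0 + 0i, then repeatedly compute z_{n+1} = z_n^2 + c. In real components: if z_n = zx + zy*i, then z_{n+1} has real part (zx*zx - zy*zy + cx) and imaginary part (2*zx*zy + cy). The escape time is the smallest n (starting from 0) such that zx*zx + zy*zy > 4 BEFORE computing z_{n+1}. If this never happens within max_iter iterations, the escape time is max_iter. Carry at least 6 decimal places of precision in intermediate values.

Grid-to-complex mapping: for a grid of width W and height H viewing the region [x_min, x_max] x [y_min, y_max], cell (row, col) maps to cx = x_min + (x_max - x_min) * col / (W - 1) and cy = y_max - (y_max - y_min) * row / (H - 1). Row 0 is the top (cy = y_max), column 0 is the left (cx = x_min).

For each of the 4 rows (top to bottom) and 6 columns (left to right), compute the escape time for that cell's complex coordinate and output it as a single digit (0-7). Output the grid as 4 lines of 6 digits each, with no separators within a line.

Answer: 123334
145777
145777
123334

Derivation:
(row=0, col=0): c = -2.0000 + 0.7300i → escape time 1
(row=0, col=1): c = -1.7600 + 0.7300i → escape time 2
(row=0, col=2): c = -1.5200 + 0.7300i → escape time 3
(row=0, col=3): c = -1.2800 + 0.7300i → escape time 3
(row=0, col=4): c = -1.0400 + 0.7300i → escape time 3
(row=0, col=5): c = -0.8000 + 0.7300i → escape time 4
(row=1, col=0): c = -2.0000 + 0.2233i → escape time 1
(row=1, col=1): c = -1.7600 + 0.2233i → escape time 4
(row=1, col=2): c = -1.5200 + 0.2233i → escape time 5
(row=1, col=3): c = -1.2800 + 0.2233i → escape time 7
(row=1, col=4): c = -1.0400 + 0.2233i → escape time 7
(row=1, col=5): c = -0.8000 + 0.2233i → escape time 7
(row=2, col=0): c = -2.0000 + -0.2833i → escape time 1
(row=2, col=1): c = -1.7600 + -0.2833i → escape time 4
(row=2, col=2): c = -1.5200 + -0.2833i → escape time 5
(row=2, col=3): c = -1.2800 + -0.2833i → escape time 7
(row=2, col=4): c = -1.0400 + -0.2833i → escape time 7
(row=2, col=5): c = -0.8000 + -0.2833i → escape time 7
(row=3, col=0): c = -2.0000 + -0.7900i → escape time 1
(row=3, col=1): c = -1.7600 + -0.7900i → escape time 2
(row=3, col=2): c = -1.5200 + -0.7900i → escape time 3
(row=3, col=3): c = -1.2800 + -0.7900i → escape time 3
(row=3, col=4): c = -1.0400 + -0.7900i → escape time 3
(row=3, col=5): c = -0.8000 + -0.7900i → escape time 4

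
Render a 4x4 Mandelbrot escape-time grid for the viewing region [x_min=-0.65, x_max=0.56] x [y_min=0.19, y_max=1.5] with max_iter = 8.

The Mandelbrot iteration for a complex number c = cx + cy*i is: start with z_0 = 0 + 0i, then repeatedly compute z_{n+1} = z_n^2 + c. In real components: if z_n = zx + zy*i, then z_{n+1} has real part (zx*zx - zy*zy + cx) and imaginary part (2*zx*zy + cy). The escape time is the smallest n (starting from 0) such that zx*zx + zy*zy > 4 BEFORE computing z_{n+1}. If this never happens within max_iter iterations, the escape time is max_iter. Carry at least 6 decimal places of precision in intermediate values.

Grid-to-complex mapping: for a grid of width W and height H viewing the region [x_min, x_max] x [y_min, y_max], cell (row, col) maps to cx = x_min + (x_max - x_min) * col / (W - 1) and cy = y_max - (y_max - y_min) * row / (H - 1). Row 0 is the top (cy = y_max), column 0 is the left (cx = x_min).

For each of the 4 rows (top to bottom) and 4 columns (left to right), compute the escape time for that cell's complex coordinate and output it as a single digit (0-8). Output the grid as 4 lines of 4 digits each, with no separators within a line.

Answer: 2222
3642
7883
8884

Derivation:
(row=0, col=0): c = -0.6500 + 1.5000i → escape time 2
(row=0, col=1): c = -0.2467 + 1.5000i → escape time 2
(row=0, col=2): c = 0.1567 + 1.5000i → escape time 2
(row=0, col=3): c = 0.5600 + 1.5000i → escape time 2
(row=1, col=0): c = -0.6500 + 1.0633i → escape time 3
(row=1, col=1): c = -0.2467 + 1.0633i → escape time 6
(row=1, col=2): c = 0.1567 + 1.0633i → escape time 4
(row=1, col=3): c = 0.5600 + 1.0633i → escape time 2
(row=2, col=0): c = -0.6500 + 0.6267i → escape time 7
(row=2, col=1): c = -0.2467 + 0.6267i → escape time 8
(row=2, col=2): c = 0.1567 + 0.6267i → escape time 8
(row=2, col=3): c = 0.5600 + 0.6267i → escape time 3
(row=3, col=0): c = -0.6500 + 0.1900i → escape time 8
(row=3, col=1): c = -0.2467 + 0.1900i → escape time 8
(row=3, col=2): c = 0.1567 + 0.1900i → escape time 8
(row=3, col=3): c = 0.5600 + 0.1900i → escape time 4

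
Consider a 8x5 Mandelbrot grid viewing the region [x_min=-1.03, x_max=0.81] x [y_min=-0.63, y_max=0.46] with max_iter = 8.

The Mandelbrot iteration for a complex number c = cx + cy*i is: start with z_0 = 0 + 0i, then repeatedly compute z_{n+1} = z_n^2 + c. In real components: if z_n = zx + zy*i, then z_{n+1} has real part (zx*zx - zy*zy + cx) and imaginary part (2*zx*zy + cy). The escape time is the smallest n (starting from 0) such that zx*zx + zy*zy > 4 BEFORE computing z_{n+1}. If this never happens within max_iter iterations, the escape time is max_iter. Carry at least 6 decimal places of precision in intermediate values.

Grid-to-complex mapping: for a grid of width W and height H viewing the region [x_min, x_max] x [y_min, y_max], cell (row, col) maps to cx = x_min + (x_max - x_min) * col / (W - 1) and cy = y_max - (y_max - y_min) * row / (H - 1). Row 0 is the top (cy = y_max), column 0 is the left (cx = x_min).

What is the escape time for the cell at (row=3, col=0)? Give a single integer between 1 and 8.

z_0 = 0 + 0i, c = -1.0300 + -0.3575i
Iter 1: z = -1.0300 + -0.3575i, |z|^2 = 1.1887
Iter 2: z = -0.0969 + 0.3790i, |z|^2 = 0.1530
Iter 3: z = -1.1642 + -0.4309i, |z|^2 = 1.5411
Iter 4: z = 0.1397 + 0.6459i, |z|^2 = 0.4367
Iter 5: z = -1.4277 + -0.1771i, |z|^2 = 2.0697
Iter 6: z = 0.9770 + 0.1481i, |z|^2 = 0.9765
Iter 7: z = -0.0974 + -0.0682i, |z|^2 = 0.0141

Answer: 8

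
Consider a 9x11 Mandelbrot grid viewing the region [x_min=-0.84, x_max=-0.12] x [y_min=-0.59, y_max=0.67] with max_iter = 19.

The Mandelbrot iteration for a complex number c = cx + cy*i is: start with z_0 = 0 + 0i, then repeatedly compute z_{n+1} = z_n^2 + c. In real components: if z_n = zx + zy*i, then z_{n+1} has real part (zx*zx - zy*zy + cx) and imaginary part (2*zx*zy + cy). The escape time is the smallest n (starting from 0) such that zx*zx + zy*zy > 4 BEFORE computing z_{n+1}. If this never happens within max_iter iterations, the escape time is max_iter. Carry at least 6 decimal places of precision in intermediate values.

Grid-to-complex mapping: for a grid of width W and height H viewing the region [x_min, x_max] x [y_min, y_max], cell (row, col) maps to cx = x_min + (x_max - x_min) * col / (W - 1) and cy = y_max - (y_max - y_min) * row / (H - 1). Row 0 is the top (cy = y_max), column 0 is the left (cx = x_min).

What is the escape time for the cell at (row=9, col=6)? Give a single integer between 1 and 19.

z_0 = 0 + 0i, c = -0.3000 + -0.4640i
Iter 1: z = -0.3000 + -0.4640i, |z|^2 = 0.3053
Iter 2: z = -0.4253 + -0.1856i, |z|^2 = 0.2153
Iter 3: z = -0.1536 + -0.3061i, |z|^2 = 0.1173
Iter 4: z = -0.3701 + -0.3700i, |z|^2 = 0.2739
Iter 5: z = -0.2999 + -0.1901i, |z|^2 = 0.1261
Iter 6: z = -0.2462 + -0.3500i, |z|^2 = 0.1831
Iter 7: z = -0.3619 + -0.2917i, |z|^2 = 0.2160
Iter 8: z = -0.2541 + -0.2529i, |z|^2 = 0.1285
Iter 9: z = -0.2994 + -0.3355i, |z|^2 = 0.2022
Iter 10: z = -0.3229 + -0.2631i, |z|^2 = 0.1735
Iter 11: z = -0.2650 + -0.2941i, |z|^2 = 0.1567
Iter 12: z = -0.3163 + -0.3082i, |z|^2 = 0.1950
Iter 13: z = -0.2949 + -0.2691i, |z|^2 = 0.1594
Iter 14: z = -0.2854 + -0.3053i, |z|^2 = 0.1747
Iter 15: z = -0.3117 + -0.2897i, |z|^2 = 0.1811
Iter 16: z = -0.2868 + -0.2834i, |z|^2 = 0.1625
Iter 17: z = -0.2981 + -0.3015i, |z|^2 = 0.1797
Iter 18: z = -0.3021 + -0.2843i, |z|^2 = 0.1721

Answer: 19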